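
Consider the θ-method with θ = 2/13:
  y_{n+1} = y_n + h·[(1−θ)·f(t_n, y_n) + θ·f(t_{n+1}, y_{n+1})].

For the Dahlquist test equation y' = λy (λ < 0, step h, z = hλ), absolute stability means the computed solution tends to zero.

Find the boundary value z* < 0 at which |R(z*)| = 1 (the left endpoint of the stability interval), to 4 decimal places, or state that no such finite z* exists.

Set f=λy, z=hλ:
  y_{n+1} = y_n + z·[11/13·y_n + 2/13·y_{n+1}] ⇒ (1 − 2/13z)y_{n+1} = (1 + 11/13z)y_n
  so R(z) = (1 + 11/13z)/(1 − 2/13z).

Boundary: |R(x)|=1, x<0.
x=-0.66: |R|=0.4008
R=−1: 1+11/13x = −1+2/13x ⇒ -9/13x=2 ⇒ x=2/(-9/13)=-2.8889
Confirm numerically:
  x=-2.138: |R|=0.60882 <1
  x=-2.068: |R|=0.56886 <1
  x=-1.395: |R|=0.14851 <1
  x=-3.092: |R|=1.09529 >1
  x=-2.951: |R|=1.02957 >1
Stable set (-2.8889, 0).

z* = -2.8889.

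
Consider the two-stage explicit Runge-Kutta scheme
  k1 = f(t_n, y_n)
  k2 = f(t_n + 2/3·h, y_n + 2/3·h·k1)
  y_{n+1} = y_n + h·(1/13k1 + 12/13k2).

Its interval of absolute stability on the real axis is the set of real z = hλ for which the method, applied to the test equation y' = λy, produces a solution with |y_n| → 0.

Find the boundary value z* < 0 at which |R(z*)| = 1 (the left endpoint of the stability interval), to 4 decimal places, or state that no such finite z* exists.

z* = -1.6250.

Test eqn y'=λy, z=hλ:
  k1=λy_n ⇒ h·k1=z·y_n;  k2=λ(1+2/3z)y_n ⇒ h·k2=z(1+2/3z)y_n
  y_{n+1}/y_n = 1 + 1/13z + 12/13z(1+2/3z) = 1 + z + 8/13z²
  Hence R(z) = 1 + z + 8/13z².

Need |R(x)|<1, x<0.
x=-1.43: |R|=0.8284
R=1: x+8/13x²=0 ⇒ x=−13/8=-1.6250; min R=1−1/(4·8/13)=0.5938>−1
Confirm numerically:
  x=-1.488: |R|=0.87455 <1
  x=-1.359: |R|=0.77754 <1
  x=-1.173: |R|=0.67373 <1
  x=-0.938: |R|=0.60344 <1
  x=-1.738: |R|=1.12086 >1
  x=-1.695: |R|=1.07302 >1
Interval (-1.6250, 0).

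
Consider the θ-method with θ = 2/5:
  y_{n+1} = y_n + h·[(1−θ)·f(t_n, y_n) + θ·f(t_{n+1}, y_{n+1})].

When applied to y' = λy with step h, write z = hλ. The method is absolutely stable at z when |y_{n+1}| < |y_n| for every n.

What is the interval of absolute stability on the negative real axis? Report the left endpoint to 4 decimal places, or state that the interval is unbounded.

z∈(-10.0000,0).

On y'=λy, z=hλ:
  y_{n+1} = y_n + z·[3/5·y_n + 2/5·y_{n+1}] ⇒ (1 − 2/5z)y_{n+1} = (1 + 3/5z)y_n
  Hence R(z) = (1 + 3/5z)/(1 − 2/5z).

Boundary: |R(x)|=1, x<0.
x=-1.58: |R|=0.0319
R=−1: 1+3/5x = −1+2/5x ⇒ -1/5x=2 ⇒ x=2/(-1/5)=-10.0000
Confirm numerically:
  x=-9.565: |R|=0.98197 <1
  x=-5.929: |R|=0.75851 <1
  x=-4.914: |R|=0.65700 <1
  x=-4.406: |R|=0.59499 <1
  x=-10.410: |R|=1.01588 >1
  x=-10.328: |R|=1.01278 >1
  x=-10.080: |R|=1.00318 >1
Stable set (-10.0000, 0).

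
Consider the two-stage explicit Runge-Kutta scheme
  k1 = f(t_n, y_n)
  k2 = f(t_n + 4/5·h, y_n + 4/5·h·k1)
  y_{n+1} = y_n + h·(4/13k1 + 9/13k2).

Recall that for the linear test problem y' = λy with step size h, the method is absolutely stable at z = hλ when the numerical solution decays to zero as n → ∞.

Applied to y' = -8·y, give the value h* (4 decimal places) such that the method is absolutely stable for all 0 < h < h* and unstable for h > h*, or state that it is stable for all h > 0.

(-1.8056,0); λ=-8 ⇒ h* = (65/36)/8 = 0.2257.

Test eqn y'=λy, z=hλ:
  k1=λy_n ⇒ h·k1=z·y_n;  k2=λ(1+4/5z)y_n ⇒ h·k2=z(1+4/5z)y_n
  y_{n+1}/y_n = 1 + 4/13z + 9/13z(1+4/5z) = 1 + z + 36/65z²
  so R(z) = 1 + z + 36/65z².

Solve |R(x)|<1 on ℝ⁻.
x=-1.19: |R|=0.5943
R=1: x+36/65x²=0 ⇒ x=−65/36=-1.8056; min R=1−1/(4·36/65)=0.5486>−1
Confirm numerically:
  x=-1.184: |R|=0.59241 <1
  x=-0.930: |R|=0.54902 <1
  x=-0.886: |R|=0.54877 <1
  x=-1.993: |R|=1.20690 >1
  x=-1.839: |R|=1.03406 >1
Stable set (-1.8056, 0).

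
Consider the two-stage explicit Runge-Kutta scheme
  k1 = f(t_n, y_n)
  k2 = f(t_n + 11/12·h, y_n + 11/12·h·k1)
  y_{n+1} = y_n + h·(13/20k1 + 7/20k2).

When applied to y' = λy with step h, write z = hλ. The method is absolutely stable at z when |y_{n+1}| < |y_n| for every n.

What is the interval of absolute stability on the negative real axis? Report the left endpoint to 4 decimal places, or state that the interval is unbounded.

Test eqn y'=λy, z=hλ:
  k1=λy_n ⇒ h·k1=z·y_n;  k2=λ(1+11/12z)y_n ⇒ h·k2=z(1+11/12z)y_n
  y_{n+1}/y_n = 1 + 13/20z + 7/20z(1+11/12z) = 1 + z + 77/240z²
  ⇒ R(z) = 1 + z + 77/240z².

Find x<0 with |R(x)|<1.
x=-0.46: |R|=0.6079
R=1: x+77/240x²=0 ⇒ x=−240/77=-3.1169; min R=1−1/(4·77/240)=0.2208>−1
Confirm numerically:
  x=-2.433: |R|=0.46617 <1
  x=-2.175: |R|=0.34274 <1
  x=-1.497: |R|=0.22199 <1
  x=-3.684: |R|=1.67030 >1
  x=-3.424: |R|=1.33738 >1
  x=-3.200: |R|=1.08533 >1
Stable set (-3.1169, 0).

(-3.1169, 0).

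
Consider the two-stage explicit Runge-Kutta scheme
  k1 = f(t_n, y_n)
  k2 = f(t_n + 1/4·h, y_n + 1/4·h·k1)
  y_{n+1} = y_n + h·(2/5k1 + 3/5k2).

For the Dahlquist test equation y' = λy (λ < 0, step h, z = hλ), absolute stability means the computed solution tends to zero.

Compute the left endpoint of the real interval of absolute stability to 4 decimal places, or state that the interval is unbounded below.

left endpoint -6.6667.

On y'=λy, z=hλ:
  k1=λy_n ⇒ h·k1=z·y_n;  k2=λ(1+1/4z)y_n ⇒ h·k2=z(1+1/4z)y_n
  y_{n+1}/y_n = 1 + 2/5z + 3/5z(1+1/4z) = 1 + z + 3/20z²
  Hence R(z) = 1 + z + 3/20z².

Solve |R(x)|<1 on ℝ⁻.
x=-0.62: |R|=0.4377
R=1: x+3/20x²=0 ⇒ x=−20/3=-6.6667; min R=1−1/(4·3/20)=-0.6667>−1
Confirm numerically:
  x=-5.333: |R|=0.06687 <1
  x=-3.283: |R|=0.66629 <1
  x=-2.680: |R|=0.60264 <1
  x=-2.674: |R|=0.60146 <1
  x=-7.025: |R|=1.37759 >1
  x=-6.971: |R|=1.31823 >1
  x=-6.858: |R|=1.19682 >1
So |R|<1 on (-6.6667, 0).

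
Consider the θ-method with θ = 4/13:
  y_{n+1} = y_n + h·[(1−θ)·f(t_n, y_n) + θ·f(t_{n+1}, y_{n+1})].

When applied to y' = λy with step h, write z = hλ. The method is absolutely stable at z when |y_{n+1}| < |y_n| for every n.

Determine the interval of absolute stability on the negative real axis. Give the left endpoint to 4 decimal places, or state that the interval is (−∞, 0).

z∈(-5.2000,0).

Set f=λy, z=hλ:
  y_{n+1} = y_n + z·[9/13·y_n + 4/13·y_{n+1}] ⇒ (1 − 4/13z)y_{n+1} = (1 + 9/13z)y_n
  ⇒ R(z) = (1 + 9/13z)/(1 − 4/13z).

Solve |R(x)|<1 on ℝ⁻.
x=-0.67: |R|=0.4445
R=−1: 1+9/13x = −1+4/13x ⇒ -5/13x=2 ⇒ x=2/(-5/13)=-5.2000
Confirm numerically:
  x=-3.809: |R|=0.75368 <1
  x=-3.394: |R|=0.66022 <1
  x=-2.995: |R|=0.55865 <1
  x=-5.419: |R|=1.03158 >1
  x=-5.356: |R|=1.02266 >1
So |R|<1 on (-5.2000, 0).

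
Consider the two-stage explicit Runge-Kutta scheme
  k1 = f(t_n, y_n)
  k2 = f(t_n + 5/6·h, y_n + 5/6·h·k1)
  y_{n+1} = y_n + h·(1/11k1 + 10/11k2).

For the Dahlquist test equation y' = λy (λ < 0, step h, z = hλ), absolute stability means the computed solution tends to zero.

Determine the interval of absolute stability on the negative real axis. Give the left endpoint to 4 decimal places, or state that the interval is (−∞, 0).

(-1.3200, 0).

On y'=λy, z=hλ:
  k1=λy_n ⇒ h·k1=z·y_n;  k2=λ(1+5/6z)y_n ⇒ h·k2=z(1+5/6z)y_n
  y_{n+1}/y_n = 1 + 1/11z + 10/11z(1+5/6z) = 1 + z + 25/33z²
  so R(z) = 1 + z + 25/33z².

Find x<0 with |R(x)|<1.
x=-1.29: |R|=0.9707
R=1: x+25/33x²=0 ⇒ x=−33/25=-1.3200; min R=1−1/(4·25/33)=0.6700>−1
Confirm numerically:
  x=-1.299: |R|=0.97933 <1
  x=-0.952: |R|=0.73459 <1
  x=-0.950: |R|=0.73371 <1
  x=-0.688: |R|=0.67059 <1
  x=-1.894: |R|=1.82360 >1
  x=-1.630: |R|=1.38280 >1
So |R|<1 on (-1.3200, 0).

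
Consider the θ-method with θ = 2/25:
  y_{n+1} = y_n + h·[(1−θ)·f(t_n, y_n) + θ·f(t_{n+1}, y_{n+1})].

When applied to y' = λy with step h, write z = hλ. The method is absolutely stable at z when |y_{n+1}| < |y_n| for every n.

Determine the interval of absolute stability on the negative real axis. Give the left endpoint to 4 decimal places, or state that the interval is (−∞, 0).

Set f=λy, z=hλ:
  y_{n+1} = y_n + z·[23/25·y_n + 2/25·y_{n+1}] ⇒ (1 − 2/25z)y_{n+1} = (1 + 23/25z)y_n
  R(z) = (1 + 23/25z)/(1 − 2/25z).

Boundary: |R(x)|=1, x<0.
x=-1.33: |R|=0.2021
R=−1: 1+23/25x = −1+2/25x ⇒ -21/25x=2 ⇒ x=2/(-21/25)=-2.3810
Confirm numerically:
  x=-2.195: |R|=0.86713 <1
  x=-1.448: |R|=0.29768 <1
  x=-1.170: |R|=0.06986 <1
  x=-0.956: |R|=0.11192 <1
  x=-2.977: |R|=1.40437 >1
  x=-2.585: |R|=1.14203 >1
So |R|<1 on (-2.3810, 0).

(-2.3810, 0).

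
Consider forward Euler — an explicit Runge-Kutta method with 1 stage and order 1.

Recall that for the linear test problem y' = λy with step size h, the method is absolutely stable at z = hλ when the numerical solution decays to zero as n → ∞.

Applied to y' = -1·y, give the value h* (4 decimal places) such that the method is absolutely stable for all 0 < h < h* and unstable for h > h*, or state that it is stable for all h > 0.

On y'=λy, z=hλ:
  order 1, 1-stage ⇒ R(z)=1+z
  (e.g. R(-1.03)=-0.03000, |R|=0.03000)

Find x<0 with |R(x)|<1.
x=-1.03: |R|=0.0300
|R(-1.86)|=0.8600 |R(-1.18)|=0.1800 |R(-0.84)|=0.1600
Bisect:
  x_lo=-2.8372 |R|=1.8372  x_hi=-0.2730 |R|=0.7270
  mid=-1.55508 |R|=0.55508 →hi
  mid=-2.19614 |R|=1.19614 →lo
  mid=-1.87561 |R|=0.87561 →hi
  mid=-2.03587 |R|=1.03587 →lo
  mid=-1.95574 |R|=0.95574 →hi
  mid=-1.99580 |R|=0.99580 →hi
  mid=-2.01584 |R|=1.01584 →lo
  mid=-2.00582 |R|=1.00582 →lo
  mid=-2.00081 |R|=1.00081 →lo
  mid=-1.99831 |R|=0.99831 →hi
  ...
  [-2.00003,-1.99987] ⇒ x*=-2.0000
So |R|<1 on (-2.0000, 0).

(-2.0000,0); λ=-1 ⇒ h* = 2.0000.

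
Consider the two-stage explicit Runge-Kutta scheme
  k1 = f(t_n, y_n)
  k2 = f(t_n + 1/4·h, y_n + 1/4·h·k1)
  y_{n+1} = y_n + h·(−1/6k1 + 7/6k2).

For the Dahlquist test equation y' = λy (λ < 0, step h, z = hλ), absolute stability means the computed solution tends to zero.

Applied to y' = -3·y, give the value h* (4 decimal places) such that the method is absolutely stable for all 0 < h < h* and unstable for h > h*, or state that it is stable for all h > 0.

(-3.4286,0); λ=-3 ⇒ h* = (24/7)/3 = 1.1429.

On y'=λy, z=hλ:
  k1=λy_n ⇒ h·k1=z·y_n;  k2=λ(1+1/4z)y_n ⇒ h·k2=z(1+1/4z)y_n
  y_{n+1}/y_n = 1 − 1/6z + 7/6z(1+1/4z) = 1 + z + 7/24z²
  so R(z) = 1 + z + 7/24z².

Solve |R(x)|<1 on ℝ⁻.
x=-1.71: |R|=0.1429
R=1: x+7/24x²=0 ⇒ x=−24/7=-3.4286; min R=1−1/(4·7/24)=0.1429>−1
Confirm numerically:
  x=-2.784: |R|=0.47661 <1
  x=-1.958: |R|=0.16018 <1
  x=-1.482: |R|=0.15859 <1
  x=-1.444: |R|=0.16416 <1
  x=-3.564: |R|=1.14078 >1
  x=-3.471: |R|=1.04295 >1
  x=-3.457: |R|=1.02866 >1
So |R|<1 on (-3.4286, 0).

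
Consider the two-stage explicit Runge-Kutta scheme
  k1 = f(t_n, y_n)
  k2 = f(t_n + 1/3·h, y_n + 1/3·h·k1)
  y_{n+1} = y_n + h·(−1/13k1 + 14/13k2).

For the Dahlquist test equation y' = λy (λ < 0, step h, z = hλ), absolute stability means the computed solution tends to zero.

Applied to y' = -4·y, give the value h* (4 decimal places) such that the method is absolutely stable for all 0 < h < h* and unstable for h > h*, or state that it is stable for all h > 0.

With y'=λy (z=hλ):
  k1=λy_n ⇒ h·k1=z·y_n;  k2=λ(1+1/3z)y_n ⇒ h·k2=z(1+1/3z)y_n
  y_{n+1}/y_n = 1 − 1/13z + 14/13z(1+1/3z) = 1 + z + 14/39z²
  ⇒ R(z) = 1 + z + 14/39z².

Boundary: |R(x)|=1, x<0.
x=-1.31: |R|=0.3060
R=1: x+14/39x²=0 ⇒ x=−39/14=-2.7857; min R=1−1/(4·14/39)=0.3036>−1
Confirm numerically:
  x=-2.611: |R|=0.83624 <1
  x=-2.369: |R|=0.64562 <1
  x=-2.151: |R|=0.50990 <1
  x=-1.362: |R|=0.30391 <1
  x=-3.347: |R|=1.67438 >1
  x=-3.242: |R|=1.53102 >1
  x=-2.964: |R|=1.18970 >1
Stable set (-2.7857, 0).

(-2.7857,0); λ=-4 ⇒ h* = (39/14)/4 = 0.6964.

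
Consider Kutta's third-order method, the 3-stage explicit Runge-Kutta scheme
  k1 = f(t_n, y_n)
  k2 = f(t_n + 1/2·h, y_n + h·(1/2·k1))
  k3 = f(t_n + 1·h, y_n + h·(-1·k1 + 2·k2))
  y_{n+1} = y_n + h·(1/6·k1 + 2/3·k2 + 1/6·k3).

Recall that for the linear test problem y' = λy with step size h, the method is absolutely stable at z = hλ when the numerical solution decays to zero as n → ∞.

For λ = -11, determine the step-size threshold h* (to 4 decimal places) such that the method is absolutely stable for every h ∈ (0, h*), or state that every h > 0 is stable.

On y'=λy, z=hλ:
  order 3, 3-stage ⇒ R(z)=1+z+z^2/2+z^3/6
  (e.g. R(-0.36)=0.69702, |R|=0.69702)

Boundary: |R(x)|=1, x<0.
x=-0.36: |R|=0.6970
|R(-1.33)|=0.1623 |R(-0.52)|=0.5918 |R(-0.51)|=0.5979
Bisect:
  x_lo=-3.3711 |R|=3.0741  x_hi=-0.2218 |R|=0.8010
  mid=-1.79647 |R|=0.14911 →hi
  mid=-2.58380 |R|=1.12070 →lo
  mid=-2.19013 |R|=0.54269 →hi
  mid=-2.38697 |R|=0.80483 →hi
  mid=-2.48538 |R|=0.95557 →hi
  mid=-2.53459 |R|=1.03628 →lo
  mid=-2.50999 |R|=0.99547 →hi
  ...
  [-2.51287,-2.51268] ⇒ x*=-2.5127
Stable set (-2.5127, 0).

(-2.5127,0); λ=-11 ⇒ h* = 0.2284.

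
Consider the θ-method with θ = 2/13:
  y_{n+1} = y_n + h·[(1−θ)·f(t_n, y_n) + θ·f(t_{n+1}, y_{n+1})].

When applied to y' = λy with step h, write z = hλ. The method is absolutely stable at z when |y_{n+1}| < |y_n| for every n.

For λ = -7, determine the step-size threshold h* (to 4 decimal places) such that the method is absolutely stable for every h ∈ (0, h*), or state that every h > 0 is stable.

With y'=λy (z=hλ):
  y_{n+1} = y_n + z·[11/13·y_n + 2/13·y_{n+1}] ⇒ (1 − 2/13z)y_{n+1} = (1 + 11/13z)y_n
  so R(z) = (1 + 11/13z)/(1 − 2/13z).

Find x<0 with |R(x)|<1.
x=-0.32: |R|=0.6950
R=−1: 1+11/13x = −1+2/13x ⇒ -9/13x=2 ⇒ x=2/(-9/13)=-2.8889
Confirm numerically:
  x=-2.809: |R|=0.96138 <1
  x=-1.691: |R|=0.34190 <1
  x=-1.653: |R|=0.31786 <1
  x=-3.037: |R|=1.06989 >1
  x=-2.937: |R|=1.02294 >1
So |R|<1 on (-2.8889, 0).

(-2.8889,0); λ=-7 ⇒ h* = (26/9)/7 = 0.4127.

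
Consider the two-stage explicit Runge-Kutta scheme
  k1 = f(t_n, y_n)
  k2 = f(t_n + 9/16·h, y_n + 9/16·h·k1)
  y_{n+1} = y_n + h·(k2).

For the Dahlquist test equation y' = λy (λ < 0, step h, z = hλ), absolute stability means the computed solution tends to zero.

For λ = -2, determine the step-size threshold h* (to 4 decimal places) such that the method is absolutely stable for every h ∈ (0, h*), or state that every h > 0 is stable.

Set f=λy, z=hλ:
  k1=λy_n ⇒ h·k1=z·y_n;  k2=λ(1+9/16z)y_n ⇒ h·k2=z(1+9/16z)y_n
  y_{n+1}/y_n = 1 + z(1+9/16z) = 1 + z + 9/16z²
  R(z) = 1 + z + 9/16z².

Solve |R(x)|<1 on ℝ⁻.
x=-1.18: |R|=0.6032
R=1: x+9/16x²=0 ⇒ x=−16/9=-1.7778; min R=1−1/(4·9/16)=0.5556>−1
Confirm numerically:
  x=-1.308: |R|=0.65436 <1
  x=-1.228: |R|=0.62024 <1
  x=-1.044: |R|=0.56909 <1
  x=-2.150: |R|=1.45016 >1
  x=-2.126: |R|=1.41643 >1
So |R|<1 on (-1.7778, 0).

(-1.7778,0); λ=-2 ⇒ h* = (16/9)/2 = 0.8889.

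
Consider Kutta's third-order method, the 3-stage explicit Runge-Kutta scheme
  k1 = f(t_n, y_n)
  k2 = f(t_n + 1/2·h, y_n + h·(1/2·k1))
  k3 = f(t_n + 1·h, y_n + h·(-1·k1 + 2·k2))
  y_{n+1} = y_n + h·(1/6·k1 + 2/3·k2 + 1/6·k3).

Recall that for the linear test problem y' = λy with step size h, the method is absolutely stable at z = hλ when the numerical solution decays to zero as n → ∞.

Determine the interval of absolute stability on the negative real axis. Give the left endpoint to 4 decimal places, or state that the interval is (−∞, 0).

With y'=λy (z=hλ):
  order 3, 3-stage ⇒ R(z)=1+z+z^2/2+z^3/6
  (e.g. R(-0.58)=0.55568, |R|=0.55568)

Boundary: |R(x)|=1, x<0.
x=-0.58: |R|=0.5557
|R(-2.47)|=0.9311 |R(-2.16)|=0.5068 |R(-1.29)|=0.1843
Bisect:
  x_lo=-3.1060 |R|=2.2765  x_hi=-0.0540 |R|=0.9474
  mid=-1.58003 |R|=0.01079 →hi
  mid=-2.34303 |R|=0.74193 →hi
  mid=-2.72453 |R|=1.38373 →lo
  mid=-2.53378 |R|=1.03493 →lo
  mid=-2.43841 |R|=0.88189 →hi
  mid=-2.48610 |R|=0.95672 →hi
  mid=-2.50994 |R|=0.99539 →hi
  ...
  [-2.51292,-2.51273] ⇒ x*=-2.5127
So |R|<1 on (-2.5127, 0).

(-2.5127, 0).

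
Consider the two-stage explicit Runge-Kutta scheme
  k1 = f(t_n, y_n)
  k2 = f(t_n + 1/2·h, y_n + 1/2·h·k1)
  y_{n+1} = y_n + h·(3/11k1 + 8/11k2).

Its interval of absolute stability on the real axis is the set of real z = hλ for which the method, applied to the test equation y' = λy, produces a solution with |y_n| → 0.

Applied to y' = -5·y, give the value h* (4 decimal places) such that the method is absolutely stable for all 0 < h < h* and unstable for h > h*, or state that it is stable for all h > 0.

(-2.7500,0); λ=-5 ⇒ h* = (11/4)/5 = 0.5500.

Set f=λy, z=hλ:
  k1=λy_n ⇒ h·k1=z·y_n;  k2=λ(1+1/2z)y_n ⇒ h·k2=z(1+1/2z)y_n
  y_{n+1}/y_n = 1 + 3/11z + 8/11z(1+1/2z) = 1 + z + 4/11z²
  Hence R(z) = 1 + z + 4/11z².

Solve |R(x)|<1 on ℝ⁻.
x=-1.63: |R|=0.3361
R=1: x+4/11x²=0 ⇒ x=−11/4=-2.7500; min R=1−1/(4·4/11)=0.3125>−1
Confirm numerically:
  x=-2.116: |R|=0.51217 <1
  x=-1.890: |R|=0.40895 <1
  x=-1.293: |R|=0.31495 <1
  x=-3.127: |R|=1.42868 >1
  x=-2.912: |R|=1.17154 >1
Interval (-2.7500, 0).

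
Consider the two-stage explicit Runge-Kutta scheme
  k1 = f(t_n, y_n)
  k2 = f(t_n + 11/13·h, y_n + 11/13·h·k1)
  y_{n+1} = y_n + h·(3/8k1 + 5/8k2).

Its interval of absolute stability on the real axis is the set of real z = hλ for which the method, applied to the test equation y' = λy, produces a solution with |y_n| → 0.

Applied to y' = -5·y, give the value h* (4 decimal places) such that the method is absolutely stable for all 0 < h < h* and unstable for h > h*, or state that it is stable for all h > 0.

(-1.8909,0); λ=-5 ⇒ h* = (104/55)/5 = 0.3782.

Set f=λy, z=hλ:
  k1=λy_n ⇒ h·k1=z·y_n;  k2=λ(1+11/13z)y_n ⇒ h·k2=z(1+11/13z)y_n
  y_{n+1}/y_n = 1 + 3/8z + 5/8z(1+11/13z) = 1 + z + 55/104z²
  ⇒ R(z) = 1 + z + 55/104z².

Solve |R(x)|<1 on ℝ⁻.
x=-0.48: |R|=0.6418
R=1: x+55/104x²=0 ⇒ x=−104/55=-1.8909; min R=1−1/(4·55/104)=0.5273>−1
Confirm numerically:
  x=-1.772: |R|=0.88857 <1
  x=-1.454: |R|=0.66404 <1
  x=-1.264: |R|=0.58094 <1
  x=-2.358: |R|=1.58247 >1
  x=-2.293: |R|=1.48759 >1
Stable set (-1.8909, 0).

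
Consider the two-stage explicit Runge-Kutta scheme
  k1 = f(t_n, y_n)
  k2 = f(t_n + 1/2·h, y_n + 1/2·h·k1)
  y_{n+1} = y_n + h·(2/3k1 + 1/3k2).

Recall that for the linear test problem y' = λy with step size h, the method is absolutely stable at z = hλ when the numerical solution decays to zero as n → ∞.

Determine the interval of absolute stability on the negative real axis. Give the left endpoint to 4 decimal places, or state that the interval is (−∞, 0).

z∈(-6.0000,0).

Test eqn y'=λy, z=hλ:
  k1=λy_n ⇒ h·k1=z·y_n;  k2=λ(1+1/2z)y_n ⇒ h·k2=z(1+1/2z)y_n
  y_{n+1}/y_n = 1 + 2/3z + 1/3z(1+1/2z) = 1 + z + 1/6z²
  Hence R(z) = 1 + z + 1/6z².

Find x<0 with |R(x)|<1.
x=-1.53: |R|=0.1399
R=1: x+1/6x²=0 ⇒ x=−6=-6.0000; min R=1−1/(4·1/6)=-0.5000>−1
Confirm numerically:
  x=-5.184: |R|=0.29498 <1
  x=-4.446: |R|=0.15151 <1
  x=-4.341: |R|=0.20029 <1
  x=-6.539: |R|=1.58742 >1
  x=-6.392: |R|=1.41761 >1
  x=-6.350: |R|=1.37042 >1
So |R|<1 on (-6.0000, 0).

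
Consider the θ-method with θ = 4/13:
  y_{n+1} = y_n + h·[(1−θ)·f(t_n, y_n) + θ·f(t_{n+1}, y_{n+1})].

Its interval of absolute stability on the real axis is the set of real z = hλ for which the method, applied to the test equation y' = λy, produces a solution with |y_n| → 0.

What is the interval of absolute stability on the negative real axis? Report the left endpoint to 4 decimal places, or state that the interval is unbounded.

z∈(-5.2000,0).

Set f=λy, z=hλ:
  y_{n+1} = y_n + z·[9/13·y_n + 4/13·y_{n+1}] ⇒ (1 − 4/13z)y_{n+1} = (1 + 9/13z)y_n
  R(z) = (1 + 9/13z)/(1 − 4/13z).

Boundary: |R(x)|=1, x<0.
x=-0.44: |R|=0.6125
R=−1: 1+9/13x = −1+4/13x ⇒ -5/13x=2 ⇒ x=2/(-5/13)=-5.2000
Confirm numerically:
  x=-5.124: |R|=0.98866 <1
  x=-4.938: |R|=0.96000 <1
  x=-2.644: |R|=0.45792 <1
  x=-5.666: |R|=1.06533 >1
  x=-5.428: |R|=1.03284 >1
Stable set (-5.2000, 0).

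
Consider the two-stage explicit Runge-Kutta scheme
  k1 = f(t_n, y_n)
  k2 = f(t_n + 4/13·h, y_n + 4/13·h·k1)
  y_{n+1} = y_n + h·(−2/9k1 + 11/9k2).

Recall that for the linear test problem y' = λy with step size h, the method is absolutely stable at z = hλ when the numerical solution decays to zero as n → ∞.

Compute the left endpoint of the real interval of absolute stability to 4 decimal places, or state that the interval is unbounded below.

left endpoint -2.6591.

With y'=λy (z=hλ):
  k1=λy_n ⇒ h·k1=z·y_n;  k2=λ(1+4/13z)y_n ⇒ h·k2=z(1+4/13z)y_n
  y_{n+1}/y_n = 1 − 2/9z + 11/9z(1+4/13z) = 1 + z + 44/117z²
  Hence R(z) = 1 + z + 44/117z².

Find x<0 with |R(x)|<1.
x=-1.18: |R|=0.3436
R=1: x+44/117x²=0 ⇒ x=−117/44=-2.6591; min R=1−1/(4·44/117)=0.3352>−1
Confirm numerically:
  x=-2.149: |R|=0.58776 <1
  x=-1.984: |R|=0.49630 <1
  x=-1.354: |R|=0.33545 <1
  x=-1.114: |R|=0.35270 <1
  x=-3.090: |R|=1.50074 >1
  x=-3.036: |R|=1.43033 >1
Interval (-2.6591, 0).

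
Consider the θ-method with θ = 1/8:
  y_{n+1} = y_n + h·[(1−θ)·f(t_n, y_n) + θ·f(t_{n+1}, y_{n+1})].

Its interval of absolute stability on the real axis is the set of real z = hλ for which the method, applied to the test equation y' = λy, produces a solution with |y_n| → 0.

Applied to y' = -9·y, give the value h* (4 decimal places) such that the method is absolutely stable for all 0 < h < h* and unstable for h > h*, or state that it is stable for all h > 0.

With y'=λy (z=hλ):
  y_{n+1} = y_n + z·[7/8·y_n + 1/8·y_{n+1}] ⇒ (1 − 1/8z)y_{n+1} = (1 + 7/8z)y_n
  R(z) = (1 + 7/8z)/(1 − 1/8z).

Boundary: |R(x)|=1, x<0.
x=-1.04: |R|=0.0796
R=−1: 1+7/8x = −1+1/8x ⇒ -3/4x=2 ⇒ x=2/(-3/4)=-2.6667
Confirm numerically:
  x=-1.772: |R|=0.45068 <1
  x=-1.753: |R|=0.43792 <1
  x=-1.654: |R|=0.37062 <1
  x=-1.171: |R|=0.02148 <1
  x=-3.217: |R|=1.29437 >1
  x=-3.211: |R|=1.29132 >1
So |R|<1 on (-2.6667, 0).

(-2.6667,0); λ=-9 ⇒ h* = (8/3)/9 = 0.2963.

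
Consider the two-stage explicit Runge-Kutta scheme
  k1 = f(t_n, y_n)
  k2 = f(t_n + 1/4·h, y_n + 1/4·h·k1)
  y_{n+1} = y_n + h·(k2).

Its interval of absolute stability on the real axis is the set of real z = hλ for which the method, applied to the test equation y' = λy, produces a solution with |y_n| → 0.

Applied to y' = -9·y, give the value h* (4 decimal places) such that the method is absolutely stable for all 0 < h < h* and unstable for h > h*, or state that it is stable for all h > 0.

Test eqn y'=λy, z=hλ:
  k1=λy_n ⇒ h·k1=z·y_n;  k2=λ(1+1/4z)y_n ⇒ h·k2=z(1+1/4z)y_n
  y_{n+1}/y_n = 1 + z(1+1/4z) = 1 + z + 1/4z²
  ⇒ R(z) = 1 + z + 1/4z².

Solve |R(x)|<1 on ℝ⁻.
x=-0.67: |R|=0.4422
R=1: x+1/4x²=0 ⇒ x=−4=-4.0000; min R=1−1/(4·1/4)=0.0000>−1
Confirm numerically:
  x=-3.968: |R|=0.96826 <1
  x=-3.776: |R|=0.78854 <1
  x=-2.975: |R|=0.23766 <1
  x=-4.472: |R|=1.52770 >1
  x=-4.463: |R|=1.51659 >1
  x=-4.072: |R|=1.07330 >1
So |R|<1 on (-4.0000, 0).

(-4.0000,0); λ=-9 ⇒ h* = (4)/9 = 0.4444.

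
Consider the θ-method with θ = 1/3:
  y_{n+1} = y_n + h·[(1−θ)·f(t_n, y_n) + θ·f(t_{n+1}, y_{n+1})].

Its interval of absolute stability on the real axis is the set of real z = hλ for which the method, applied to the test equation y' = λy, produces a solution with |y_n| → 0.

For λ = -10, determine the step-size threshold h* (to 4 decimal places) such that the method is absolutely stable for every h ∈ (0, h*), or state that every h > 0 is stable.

(-6.0000,0); λ=-10 ⇒ h* = (6)/10 = 0.6000.

On y'=λy, z=hλ:
  y_{n+1} = y_n + z·[2/3·y_n + 1/3·y_{n+1}] ⇒ (1 − 1/3z)y_{n+1} = (1 + 2/3z)y_n
  R(z) = (1 + 2/3z)/(1 − 1/3z).

Find x<0 with |R(x)|<1.
x=-0.83: |R|=0.3499
R=−1: 1+2/3x = −1+1/3x ⇒ -1/3x=2 ⇒ x=2/(-1/3)=-6.0000
Confirm numerically:
  x=-5.703: |R|=0.96587 <1
  x=-5.625: |R|=0.95652 <1
  x=-3.628: |R|=0.64212 <1
  x=-2.495: |R|=0.36215 <1
  x=-6.591: |R|=1.06162 >1
  x=-6.179: |R|=1.01950 >1
  x=-6.150: |R|=1.01639 >1
Stable set (-6.0000, 0).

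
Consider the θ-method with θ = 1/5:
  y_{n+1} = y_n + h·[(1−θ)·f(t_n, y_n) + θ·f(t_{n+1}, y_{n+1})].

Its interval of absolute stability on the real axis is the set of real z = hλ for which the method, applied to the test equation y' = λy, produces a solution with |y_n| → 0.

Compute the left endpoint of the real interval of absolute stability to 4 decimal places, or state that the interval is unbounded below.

With y'=λy (z=hλ):
  y_{n+1} = y_n + z·[4/5·y_n + 1/5·y_{n+1}] ⇒ (1 − 1/5z)y_{n+1} = (1 + 4/5z)y_n
  so R(z) = (1 + 4/5z)/(1 − 1/5z).

Need |R(x)|<1, x<0.
x=-1.33: |R|=0.0506
R=−1: 1+4/5x = −1+1/5x ⇒ -3/5x=2 ⇒ x=2/(-3/5)=-3.3333
Confirm numerically:
  x=-3.124: |R|=0.92270 <1
  x=-2.311: |R|=0.58050 <1
  x=-2.182: |R|=0.51908 <1
  x=-1.791: |R|=0.31866 <1
  x=-3.908: |R|=1.19353 >1
  x=-3.512: |R|=1.06297 >1
Stable set (-3.3333, 0).

left endpoint -3.3333.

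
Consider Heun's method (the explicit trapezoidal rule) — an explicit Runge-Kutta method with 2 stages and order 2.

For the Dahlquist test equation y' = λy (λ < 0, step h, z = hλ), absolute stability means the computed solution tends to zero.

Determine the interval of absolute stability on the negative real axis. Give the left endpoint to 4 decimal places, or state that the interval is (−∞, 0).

With y'=λy (z=hλ):
  order 2, 2-stage ⇒ R(z)=1+z+z^2/2
  (e.g. R(-1.63)=0.69845, |R|=0.69845)

Find x<0 with |R(x)|<1.
x=-1.63: |R|=0.6985
|R(-2.18)|=1.1962 |R(-0.79)|=0.5221 |R(-0.65)|=0.5613
Bisect:
  x_lo=-2.7317 |R|=1.9994  x_hi=-0.3263 |R|=0.7269
  mid=-1.52902 |R|=0.63993 →hi
  mid=-2.13036 |R|=1.13886 →lo
  mid=-1.82969 |R|=0.84419 →hi
  mid=-1.98002 |R|=0.98022 →hi
  mid=-2.05519 |R|=1.05672 →lo
  mid=-2.01761 |R|=1.01776 →lo
  mid=-1.99882 |R|=0.99882 →hi
  mid=-2.00821 |R|=1.00825 →lo
  mid=-2.00351 |R|=1.00352 →lo
  mid=-2.00117 |R|=1.00117 →lo
  ...
  [-2.00014,-1.99999] ⇒ x*=-2.0000
So |R|<1 on (-2.0000, 0).

z∈(-2.0000,0).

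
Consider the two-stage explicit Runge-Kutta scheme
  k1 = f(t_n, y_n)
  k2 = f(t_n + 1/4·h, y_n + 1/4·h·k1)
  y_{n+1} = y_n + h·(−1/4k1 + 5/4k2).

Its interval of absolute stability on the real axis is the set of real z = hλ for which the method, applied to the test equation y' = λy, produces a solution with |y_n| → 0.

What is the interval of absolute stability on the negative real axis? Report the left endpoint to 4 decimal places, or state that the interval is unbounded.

z∈(-3.2000,0).

Set f=λy, z=hλ:
  k1=λy_n ⇒ h·k1=z·y_n;  k2=λ(1+1/4z)y_n ⇒ h·k2=z(1+1/4z)y_n
  y_{n+1}/y_n = 1 − 1/4z + 5/4z(1+1/4z) = 1 + z + 5/16z²
  ⇒ R(z) = 1 + z + 5/16z².

Find x<0 with |R(x)|<1.
x=-1.2: |R|=0.2500
R=1: x+5/16x²=0 ⇒ x=−16/5=-3.2000; min R=1−1/(4·5/16)=0.2000>−1
Confirm numerically:
  x=-2.547: |R|=0.48025 <1
  x=-1.811: |R|=0.21391 <1
  x=-1.596: |R|=0.20000 <1
  x=-1.363: |R|=0.21755 <1
  x=-3.648: |R|=1.51072 >1
  x=-3.636: |R|=1.49540 >1
So |R|<1 on (-3.2000, 0).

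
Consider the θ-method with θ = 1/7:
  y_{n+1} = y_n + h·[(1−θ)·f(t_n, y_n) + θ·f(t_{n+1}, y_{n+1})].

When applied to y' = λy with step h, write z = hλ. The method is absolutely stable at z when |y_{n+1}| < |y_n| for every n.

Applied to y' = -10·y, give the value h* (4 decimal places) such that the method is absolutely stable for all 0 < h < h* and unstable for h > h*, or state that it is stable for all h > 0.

Test eqn y'=λy, z=hλ:
  y_{n+1} = y_n + z·[6/7·y_n + 1/7·y_{n+1}] ⇒ (1 − 1/7z)y_{n+1} = (1 + 6/7z)y_n
  R(z) = (1 + 6/7z)/(1 − 1/7z).

Need |R(x)|<1, x<0.
x=-0.72: |R|=0.3472
R=−1: 1+6/7x = −1+1/7x ⇒ -5/7x=2 ⇒ x=2/(-5/7)=-2.8000
Confirm numerically:
  x=-2.330: |R|=0.74812 <1
  x=-2.144: |R|=0.64129 <1
  x=-1.539: |R|=0.26162 <1
  x=-1.363: |R|=0.14086 <1
  x=-3.130: |R|=1.16288 >1
  x=-2.897: |R|=1.04900 >1
Stable set (-2.8000, 0).

(-2.8000,0); λ=-10 ⇒ h* = (14/5)/10 = 0.2800.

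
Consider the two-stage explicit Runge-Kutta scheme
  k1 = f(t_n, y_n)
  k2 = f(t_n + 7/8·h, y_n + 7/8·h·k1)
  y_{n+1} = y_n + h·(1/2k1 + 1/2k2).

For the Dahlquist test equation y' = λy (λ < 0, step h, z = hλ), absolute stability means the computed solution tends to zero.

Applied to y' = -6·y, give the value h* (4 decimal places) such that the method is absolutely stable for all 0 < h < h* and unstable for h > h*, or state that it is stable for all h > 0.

Set f=λy, z=hλ:
  k1=λy_n ⇒ h·k1=z·y_n;  k2=λ(1+7/8z)y_n ⇒ h·k2=z(1+7/8z)y_n
  y_{n+1}/y_n = 1 + 1/2z + 1/2z(1+7/8z) = 1 + z + 7/16z²
  R(z) = 1 + z + 7/16z².

Solve |R(x)|<1 on ℝ⁻.
x=-1.28: |R|=0.4368
R=1: x+7/16x²=0 ⇒ x=−16/7=-2.2857; min R=1−1/(4·7/16)=0.4286>−1
Confirm numerically:
  x=-1.396: |R|=0.45661 <1
  x=-1.292: |R|=0.43830 <1
  x=-1.060: |R|=0.43157 <1
  x=-2.847: |R|=1.69912 >1
  x=-2.755: |R|=1.56564 >1
  x=-2.341: |R|=1.05662 >1
Interval (-2.2857, 0).

(-2.2857,0); λ=-6 ⇒ h* = (16/7)/6 = 0.3810.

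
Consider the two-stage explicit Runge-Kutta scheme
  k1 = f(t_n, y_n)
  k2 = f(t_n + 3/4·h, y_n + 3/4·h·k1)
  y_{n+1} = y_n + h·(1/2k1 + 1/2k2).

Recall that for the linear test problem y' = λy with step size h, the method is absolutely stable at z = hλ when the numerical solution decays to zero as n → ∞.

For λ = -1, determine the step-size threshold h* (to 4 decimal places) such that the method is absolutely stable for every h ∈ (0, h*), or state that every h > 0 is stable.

(-2.6667,0); λ=-1 ⇒ h* = (8/3)/1 = 2.6667.

Set f=λy, z=hλ:
  k1=λy_n ⇒ h·k1=z·y_n;  k2=λ(1+3/4z)y_n ⇒ h·k2=z(1+3/4z)y_n
  y_{n+1}/y_n = 1 + 1/2z + 1/2z(1+3/4z) = 1 + z + 3/8z²
  Hence R(z) = 1 + z + 3/8z².

Find x<0 with |R(x)|<1.
x=-1.39: |R|=0.3345
R=1: x+3/8x²=0 ⇒ x=−8/3=-2.6667; min R=1−1/(4·3/8)=0.3333>−1
Confirm numerically:
  x=-2.395: |R|=0.75601 <1
  x=-1.407: |R|=0.33537 <1
  x=-1.243: |R|=0.33639 <1
  x=-2.973: |R|=1.34152 >1
  x=-2.844: |R|=1.18913 >1
  x=-2.721: |R|=1.05544 >1
Stable set (-2.6667, 0).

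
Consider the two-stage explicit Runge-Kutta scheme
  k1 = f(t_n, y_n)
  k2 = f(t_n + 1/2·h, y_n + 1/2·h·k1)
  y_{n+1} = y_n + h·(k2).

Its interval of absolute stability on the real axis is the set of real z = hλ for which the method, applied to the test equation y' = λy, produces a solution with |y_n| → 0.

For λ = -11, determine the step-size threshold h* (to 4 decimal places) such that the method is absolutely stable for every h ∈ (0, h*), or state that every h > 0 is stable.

Test eqn y'=λy, z=hλ:
  k1=λy_n ⇒ h·k1=z·y_n;  k2=λ(1+1/2z)y_n ⇒ h·k2=z(1+1/2z)y_n
  y_{n+1}/y_n = 1 + z(1+1/2z) = 1 + z + 1/2z²
  R(z) = 1 + z + 1/2z².

Boundary: |R(x)|=1, x<0.
x=-1.18: |R|=0.5162
R=1: x+1/2x²=0 ⇒ x=−2=-2.0000; min R=1−1/(4·1/2)=0.5000>−1
Confirm numerically:
  x=-0.894: |R|=0.50562 <1
  x=-0.883: |R|=0.50684 <1
  x=-0.868: |R|=0.50871 <1
  x=-2.491: |R|=1.61154 >1
  x=-2.401: |R|=1.48140 >1
  x=-2.180: |R|=1.19620 >1
Stable set (-2.0000, 0).

(-2.0000,0); λ=-11 ⇒ h* = (2)/11 = 0.1818.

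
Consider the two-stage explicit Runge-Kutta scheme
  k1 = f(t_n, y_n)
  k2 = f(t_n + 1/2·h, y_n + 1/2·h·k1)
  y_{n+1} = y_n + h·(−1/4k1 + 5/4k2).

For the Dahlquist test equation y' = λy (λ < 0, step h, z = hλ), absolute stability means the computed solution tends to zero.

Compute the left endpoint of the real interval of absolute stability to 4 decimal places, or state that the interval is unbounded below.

On y'=λy, z=hλ:
  k1=λy_n ⇒ h·k1=z·y_n;  k2=λ(1+1/2z)y_n ⇒ h·k2=z(1+1/2z)y_n
  y_{n+1}/y_n = 1 − 1/4z + 5/4z(1+1/2z) = 1 + z + 5/8z²
  Hence R(z) = 1 + z + 5/8z².

Need |R(x)|<1, x<0.
x=-0.67: |R|=0.6106
R=1: x+5/8x²=0 ⇒ x=−8/5=-1.6000; min R=1−1/(4·5/8)=0.6000>−1
Confirm numerically:
  x=-0.910: |R|=0.60756 <1
  x=-0.878: |R|=0.60380 <1
  x=-0.778: |R|=0.60030 <1
  x=-0.707: |R|=0.60541 <1
  x=-1.958: |R|=1.43810 >1
  x=-1.805: |R|=1.23127 >1
Interval (-1.6000, 0).

left endpoint -1.6000.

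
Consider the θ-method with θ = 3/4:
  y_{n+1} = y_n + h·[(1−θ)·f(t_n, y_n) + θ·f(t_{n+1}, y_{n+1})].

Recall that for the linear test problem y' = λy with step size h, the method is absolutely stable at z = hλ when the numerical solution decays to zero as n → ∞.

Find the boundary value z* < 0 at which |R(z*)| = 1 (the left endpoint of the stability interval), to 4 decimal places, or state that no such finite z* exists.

Set f=λy, z=hλ:
  y_{n+1} = y_n + z·[1/4·y_n + 3/4·y_{n+1}] ⇒ (1 − 3/4z)y_{n+1} = (1 + 1/4z)y_n
  R(z) = (1 + 1/4z)/(1 − 3/4z).

Find x<0 with |R(x)|<1.
x=-1.35: |R|=0.3292
x=-2: |R|=0.2000
x=-10: |R|=0.1765
x=-100: |R|=0.3158
θ=3/4≥1/2 ⇒ |1+1/4x|<|1−3/4x| ∀x<0 ⇒ stable on all of ℝ⁻.

unbounded; (−∞, 0).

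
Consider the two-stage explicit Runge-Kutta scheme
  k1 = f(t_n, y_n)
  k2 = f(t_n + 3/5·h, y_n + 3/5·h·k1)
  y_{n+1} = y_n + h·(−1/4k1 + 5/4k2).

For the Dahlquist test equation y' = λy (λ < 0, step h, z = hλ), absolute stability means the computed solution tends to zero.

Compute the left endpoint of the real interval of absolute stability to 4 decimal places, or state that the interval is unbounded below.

left endpoint -1.3333.

Test eqn y'=λy, z=hλ:
  k1=λy_n ⇒ h·k1=z·y_n;  k2=λ(1+3/5z)y_n ⇒ h·k2=z(1+3/5z)y_n
  y_{n+1}/y_n = 1 − 1/4z + 5/4z(1+3/5z) = 1 + z + 3/4z²
  R(z) = 1 + z + 3/4z².

Solve |R(x)|<1 on ℝ⁻.
x=-1.65: |R|=1.3919
R=1: x+3/4x²=0 ⇒ x=−4/3=-1.3333; min R=1−1/(4·3/4)=0.6667>−1
Confirm numerically:
  x=-1.288: |R|=0.95621 <1
  x=-0.872: |R|=0.69829 <1
  x=-0.790: |R|=0.67807 <1
  x=-1.874: |R|=1.75991 >1
  x=-1.741: |R|=1.53231 >1
  x=-1.681: |R|=1.43832 >1
Interval (-1.3333, 0).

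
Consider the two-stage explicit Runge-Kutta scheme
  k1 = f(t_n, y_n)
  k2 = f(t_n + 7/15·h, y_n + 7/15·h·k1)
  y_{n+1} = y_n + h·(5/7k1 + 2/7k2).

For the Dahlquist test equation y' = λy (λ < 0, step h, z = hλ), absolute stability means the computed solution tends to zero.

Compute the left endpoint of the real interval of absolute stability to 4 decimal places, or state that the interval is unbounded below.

left endpoint -7.5000.

With y'=λy (z=hλ):
  k1=λy_n ⇒ h·k1=z·y_n;  k2=λ(1+7/15z)y_n ⇒ h·k2=z(1+7/15z)y_n
  y_{n+1}/y_n = 1 + 5/7z + 2/7z(1+7/15z) = 1 + z + 2/15z²
  ⇒ R(z) = 1 + z + 2/15z².

Solve |R(x)|<1 on ℝ⁻.
x=-1.68: |R|=0.3037
R=1: x+2/15x²=0 ⇒ x=−15/2=-7.5000; min R=1−1/(4·2/15)=-0.8750>−1
Confirm numerically:
  x=-5.001: |R|=0.66633 <1
  x=-3.991: |R|=0.86726 <1
  x=-3.752: |R|=0.87500 <1
  x=-8.049: |R|=1.58919 >1
  x=-7.956: |R|=1.48372 >1
  x=-7.541: |R|=1.04122 >1
So |R|<1 on (-7.5000, 0).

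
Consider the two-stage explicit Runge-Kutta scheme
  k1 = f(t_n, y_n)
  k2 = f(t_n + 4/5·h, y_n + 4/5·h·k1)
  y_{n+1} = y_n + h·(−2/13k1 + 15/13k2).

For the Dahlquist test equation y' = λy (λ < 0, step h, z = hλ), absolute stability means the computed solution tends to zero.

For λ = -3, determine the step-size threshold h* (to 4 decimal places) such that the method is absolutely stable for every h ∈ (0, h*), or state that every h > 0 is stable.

(-1.0833,0); λ=-3 ⇒ h* = (13/12)/3 = 0.3611.

Set f=λy, z=hλ:
  k1=λy_n ⇒ h·k1=z·y_n;  k2=λ(1+4/5z)y_n ⇒ h·k2=z(1+4/5z)y_n
  y_{n+1}/y_n = 1 − 2/13z + 15/13z(1+4/5z) = 1 + z + 12/13z²
  Hence R(z) = 1 + z + 12/13z².

Need |R(x)|<1, x<0.
x=-1.64: |R|=1.8427
R=1: x+12/13x²=0 ⇒ x=−13/12=-1.0833; min R=1−1/(4·12/13)=0.7292>−1
Confirm numerically:
  x=-1.004: |R|=0.92648 <1
  x=-0.600: |R|=0.73231 <1
  x=-0.495: |R|=0.73118 <1
  x=-1.496: |R|=1.56986 >1
  x=-1.197: |R|=1.12559 >1
So |R|<1 on (-1.0833, 0).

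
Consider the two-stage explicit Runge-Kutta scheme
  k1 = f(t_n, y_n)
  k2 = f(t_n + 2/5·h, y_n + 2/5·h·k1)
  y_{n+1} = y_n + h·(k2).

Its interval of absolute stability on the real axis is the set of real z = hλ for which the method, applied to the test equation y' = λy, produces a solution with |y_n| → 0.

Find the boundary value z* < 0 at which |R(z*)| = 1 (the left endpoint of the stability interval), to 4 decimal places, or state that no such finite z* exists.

Test eqn y'=λy, z=hλ:
  k1=λy_n ⇒ h·k1=z·y_n;  k2=λ(1+2/5z)y_n ⇒ h·k2=z(1+2/5z)y_n
  y_{n+1}/y_n = 1 + z(1+2/5z) = 1 + z + 2/5z²
  ⇒ R(z) = 1 + z + 2/5z².

Find x<0 with |R(x)|<1.
x=-0.39: |R|=0.6708
R=1: x+2/5x²=0 ⇒ x=−5/2=-2.5000; min R=1−1/(4·2/5)=0.3750>−1
Confirm numerically:
  x=-2.283: |R|=0.80184 <1
  x=-1.715: |R|=0.46149 <1
  x=-1.155: |R|=0.37861 <1
  x=-3.021: |R|=1.62958 >1
  x=-2.893: |R|=1.45478 >1
  x=-2.529: |R|=1.02934 >1
Stable set (-2.5000, 0).

z* = -2.5000.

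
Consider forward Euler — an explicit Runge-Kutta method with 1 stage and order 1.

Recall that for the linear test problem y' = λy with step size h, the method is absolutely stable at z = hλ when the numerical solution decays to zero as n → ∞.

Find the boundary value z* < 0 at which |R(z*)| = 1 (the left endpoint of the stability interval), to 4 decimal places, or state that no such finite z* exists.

With y'=λy (z=hλ):
  order 1, 1-stage ⇒ R(z)=1+z
  (e.g. R(-1.08)=-0.08000, |R|=0.08000)

Solve |R(x)|<1 on ℝ⁻.
x=-1.08: |R|=0.0800
|R(-2.2)|=1.2000 |R(-1.77)|=0.7700 |R(-1.5)|=0.5000
Bisect:
  x_lo=-2.7780 |R|=1.7780  x_hi=-0.1604 |R|=0.8396
  mid=-1.46920 |R|=0.46920 →hi
  mid=-2.12359 |R|=1.12359 →lo
  mid=-1.79640 |R|=0.79640 →hi
  mid=-1.95999 |R|=0.95999 →hi
  mid=-2.04179 |R|=1.04179 →lo
  mid=-2.00089 |R|=1.00089 →lo
  mid=-1.98044 |R|=0.98044 →hi
  mid=-1.99067 |R|=0.99067 →hi
  mid=-1.99578 |R|=0.99578 →hi
  mid=-1.99834 |R|=0.99834 →hi
  ...
  [-2.00010,-1.99994] ⇒ x*=-2.0000
Interval (-2.0000, 0).

z* = -2.0000.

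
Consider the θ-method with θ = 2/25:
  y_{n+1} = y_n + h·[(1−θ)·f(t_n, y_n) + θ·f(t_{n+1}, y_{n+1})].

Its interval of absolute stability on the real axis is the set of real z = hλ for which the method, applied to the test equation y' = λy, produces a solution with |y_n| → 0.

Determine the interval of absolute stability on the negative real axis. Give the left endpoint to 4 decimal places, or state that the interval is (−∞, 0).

(-2.3810, 0).

Test eqn y'=λy, z=hλ:
  y_{n+1} = y_n + z·[23/25·y_n + 2/25·y_{n+1}] ⇒ (1 − 2/25z)y_{n+1} = (1 + 23/25z)y_n
  so R(z) = (1 + 23/25z)/(1 − 2/25z).

Need |R(x)|<1, x<0.
x=-1.36: |R|=0.2266
R=−1: 1+23/25x = −1+2/25x ⇒ -21/25x=2 ⇒ x=2/(-21/25)=-2.3810
Confirm numerically:
  x=-2.313: |R|=0.95183 <1
  x=-1.809: |R|=0.58030 <1
  x=-1.772: |R|=0.55199 <1
  x=-2.666: |R|=1.19735 >1
  x=-2.639: |R|=1.17897 >1
So |R|<1 on (-2.3810, 0).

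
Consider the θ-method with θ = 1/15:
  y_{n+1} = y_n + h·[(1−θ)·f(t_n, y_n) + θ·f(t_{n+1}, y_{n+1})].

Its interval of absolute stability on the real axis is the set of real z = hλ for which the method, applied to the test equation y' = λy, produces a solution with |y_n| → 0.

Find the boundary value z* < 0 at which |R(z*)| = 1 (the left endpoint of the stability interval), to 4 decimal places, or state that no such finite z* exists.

left endpoint -2.3077.

With y'=λy (z=hλ):
  y_{n+1} = y_n + z·[14/15·y_n + 1/15·y_{n+1}] ⇒ (1 − 1/15z)y_{n+1} = (1 + 14/15z)y_n
  so R(z) = (1 + 14/15z)/(1 − 1/15z).

Solve |R(x)|<1 on ℝ⁻.
x=-1.22: |R|=0.1282
R=−1: 1+14/15x = −1+1/15x ⇒ -13/15x=2 ⇒ x=2/(-13/15)=-2.3077
Confirm numerically:
  x=-1.379: |R|=0.26290 <1
  x=-1.229: |R|=0.13593 <1
  x=-1.150: |R|=0.06811 <1
  x=-2.790: |R|=1.35245 >1
  x=-2.743: |R|=1.31894 >1
  x=-2.600: |R|=1.21591 >1
Interval (-2.3077, 0).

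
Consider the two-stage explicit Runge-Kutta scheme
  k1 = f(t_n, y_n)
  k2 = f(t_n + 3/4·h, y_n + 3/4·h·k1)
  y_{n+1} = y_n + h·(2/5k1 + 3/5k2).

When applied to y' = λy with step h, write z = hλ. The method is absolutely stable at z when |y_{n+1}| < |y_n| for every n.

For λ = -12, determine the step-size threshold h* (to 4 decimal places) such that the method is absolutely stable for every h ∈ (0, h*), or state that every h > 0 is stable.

Set f=λy, z=hλ:
  k1=λy_n ⇒ h·k1=z·y_n;  k2=λ(1+3/4z)y_n ⇒ h·k2=z(1+3/4z)y_n
  y_{n+1}/y_n = 1 + 2/5z + 3/5z(1+3/4z) = 1 + z + 9/20z²
  so R(z) = 1 + z + 9/20z².

Find x<0 with |R(x)|<1.
x=-1.51: |R|=0.5160
R=1: x+9/20x²=0 ⇒ x=−20/9=-2.2222; min R=1−1/(4·9/20)=0.4444>−1
Confirm numerically:
  x=-2.119: |R|=0.90157 <1
  x=-1.953: |R|=0.76339 <1
  x=-1.500: |R|=0.51250 <1
  x=-1.007: |R|=0.44932 <1
  x=-2.798: |R|=1.72496 >1
  x=-2.675: |R|=1.54503 >1
  x=-2.337: |R|=1.12071 >1
Stable set (-2.2222, 0).

(-2.2222,0); λ=-12 ⇒ h* = (20/9)/12 = 0.1852.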